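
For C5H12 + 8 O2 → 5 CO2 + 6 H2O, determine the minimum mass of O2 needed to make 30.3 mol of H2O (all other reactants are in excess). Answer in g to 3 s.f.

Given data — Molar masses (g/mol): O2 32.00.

1290 g

n(H2O) = 30.30 mol
n(O2) = (8/6) × 30.30 = 40.40 mol
mass = 40.40 × 32.00 = 1293 g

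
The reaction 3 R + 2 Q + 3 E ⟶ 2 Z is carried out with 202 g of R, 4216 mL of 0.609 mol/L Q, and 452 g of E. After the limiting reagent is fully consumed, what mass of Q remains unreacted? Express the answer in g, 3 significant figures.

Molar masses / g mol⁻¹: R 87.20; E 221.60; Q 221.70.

268 g

n(R) = 202.0 / 87.20 = 2.317 mol
n(Q) = 0.609 × 4216/1000 = 2.568 mol
n(E) = 452.0 / 221.60 = 2.040 mol
n/ν for R = 2.317/3 = 0.7723
n/ν for Q = 2.568/2 = 1.284
n/ν for E = 2.040/3 = 0.6800
Smallest n/ν is E → limiting reagent.
Q consumed = (2/3) × 2.040 = 1.360 mol
Q remaining = 2.568 − 1.360 = 1.208 mol
mass = 1.208 × 221.70 = 267.8 g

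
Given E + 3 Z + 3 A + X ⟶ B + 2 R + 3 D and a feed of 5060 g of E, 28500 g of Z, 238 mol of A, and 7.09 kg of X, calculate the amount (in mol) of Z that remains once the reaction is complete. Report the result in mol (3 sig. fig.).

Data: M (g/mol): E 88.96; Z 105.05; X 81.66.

101 mol

n(E) = 5060 / 88.96 = 56.88 mol
n(Z) = 28500 / 105.05 = 271.3 mol
n(A) = 238.0 mol
n(X) = 7.090×1000 / 81.66 = 86.82 mol
n/ν for E = 56.88/1 = 56.88
n/ν for Z = 271.3/3 = 90.43
n/ν for A = 238.0/3 = 79.33
n/ν for X = 86.82/1 = 86.82
Smallest n/ν is E → limiting reagent.
Z consumed = (3/1) × 56.88 = 170.6 mol
Z remaining = 271.3 − 170.6 = 100.7 mol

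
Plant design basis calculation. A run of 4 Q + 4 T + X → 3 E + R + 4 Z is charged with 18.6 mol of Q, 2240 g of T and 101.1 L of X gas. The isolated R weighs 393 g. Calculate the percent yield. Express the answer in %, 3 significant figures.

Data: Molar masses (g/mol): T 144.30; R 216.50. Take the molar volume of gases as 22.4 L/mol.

n(Q) = 18.60 mol
n(T) = 2240 / 144.30 = 15.52 mol
n(X) = 101.1 / 22.4 = 4.513 mol
n/ν for Q = 18.60/4 = 4.650
n/ν for T = 15.52/4 = 3.880
n/ν for X = 4.513/1 = 4.513
Smallest n/ν is T → limiting reagent.
theoretical n(R) = (1/4) × 15.52 = 3.880 mol → 840.0 g
% yield = 393 / 840.0 × 100 = 46.79 %

46.8 %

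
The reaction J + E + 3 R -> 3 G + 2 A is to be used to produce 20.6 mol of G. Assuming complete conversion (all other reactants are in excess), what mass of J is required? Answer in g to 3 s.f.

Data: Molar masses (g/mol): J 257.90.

n(G) = 20.60 mol
n(J) = (1/3) × 20.60 = 6.867 mol
mass = 6.867 × 257.90 = 1771 g

1770 g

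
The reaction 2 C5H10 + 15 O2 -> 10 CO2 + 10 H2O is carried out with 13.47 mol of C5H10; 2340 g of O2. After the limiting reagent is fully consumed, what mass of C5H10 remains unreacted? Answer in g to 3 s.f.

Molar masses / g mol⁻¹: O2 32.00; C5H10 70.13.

n(C5H10) = 13.47 mol
n(O2) = 2340 / 32.00 = 73.13 mol
n/ν for C5H10 = 13.47/2 = 6.735
n/ν for O2 = 73.13/15 = 4.875
Smallest n/ν is O2 → limiting reagent.
C5H10 consumed = (2/15) × 73.13 = 9.751 mol
C5H10 remaining = 13.47 − 9.751 = 3.719 mol
mass = 3.719 × 70.13 = 260.8 g

261 g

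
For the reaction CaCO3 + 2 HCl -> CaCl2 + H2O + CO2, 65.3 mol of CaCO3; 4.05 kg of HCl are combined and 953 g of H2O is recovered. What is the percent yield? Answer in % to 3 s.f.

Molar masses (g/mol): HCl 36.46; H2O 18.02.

95.2 %

n(CaCO3) = 65.30 mol
n(HCl) = 4.050×1000 / 36.46 = 111.1 mol
n/ν for CaCO3 = 65.30/1 = 65.30
n/ν for HCl = 111.1/2 = 55.55
Smallest n/ν is HCl → limiting reagent.
theoretical n(H2O) = (1/2) × 111.1 = 55.55 mol → 1001 g
% yield = 953 / 1001 × 100 = 95.20 %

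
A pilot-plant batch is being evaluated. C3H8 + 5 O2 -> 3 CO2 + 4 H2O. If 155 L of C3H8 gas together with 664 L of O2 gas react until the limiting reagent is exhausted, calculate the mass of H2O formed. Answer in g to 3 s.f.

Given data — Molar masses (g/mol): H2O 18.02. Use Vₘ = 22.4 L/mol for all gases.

427 g

n(C3H8) = 155.0 / 22.4 = 6.920 mol
n(O2) = 664.0 / 22.4 = 29.64 mol
n/ν for C3H8 = 6.920/1 = 6.920
n/ν for O2 = 29.64/5 = 5.928
Smallest n/ν is O2 → limiting reagent.
n(H2O) = (4/5) × 29.64 = 23.71 mol
mass = 23.71 × 18.02 = 427.3 g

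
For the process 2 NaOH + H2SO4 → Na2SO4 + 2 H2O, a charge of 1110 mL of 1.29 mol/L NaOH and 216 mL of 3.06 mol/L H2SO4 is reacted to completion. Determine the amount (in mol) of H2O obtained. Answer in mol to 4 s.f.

1.322 mol

n(NaOH) = 1.29 × 1110/1000 = 1.432 mol
n(H2SO4) = 3.06 × 216.0/1000 = 0.6610 mol
n/ν for NaOH = 1.432/2 = 0.7160
n/ν for H2SO4 = 0.6610/1 = 0.6610
Smallest n/ν is H2SO4 → limiting reagent.
n(H2O) = (2/1) × 0.6610 = 1.322 mol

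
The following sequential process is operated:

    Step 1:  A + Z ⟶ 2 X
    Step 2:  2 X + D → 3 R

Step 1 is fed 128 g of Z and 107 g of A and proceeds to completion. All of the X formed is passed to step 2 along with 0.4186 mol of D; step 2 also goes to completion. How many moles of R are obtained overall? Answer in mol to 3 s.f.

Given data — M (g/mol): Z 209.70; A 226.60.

Step 1:
n(Z) = 128.0 / 209.70 = 0.6104 mol
n(A) = 107.0 / 226.60 = 0.4722 mol
n/ν for Z = 0.6104/1 = 0.6104
n/ν for A = 0.4722/1 = 0.4722
Smallest n/ν is A → limiting reagent.
n(X) produced = (2/1) × 0.4722 = 0.9444 mol
Step 2:
n(X) available = 0.9444 mol
n(D) = 0.4186 mol
n/ν for X = 0.9444/2 = 0.4722
n/ν for D = 0.4186/1 = 0.4186
Smallest n/ν is D → limiting reagent.
n(R) = (3/1) × 0.4186 = 1.256 mol

1.26 mol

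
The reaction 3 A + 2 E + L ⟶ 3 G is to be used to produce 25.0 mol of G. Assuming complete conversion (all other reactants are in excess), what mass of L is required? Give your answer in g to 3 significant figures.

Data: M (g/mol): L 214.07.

n(G) = 25.00 mol
n(L) = (1/3) × 25.00 = 8.333 mol
mass = 8.333 × 214.07 = 1784 g

1780 g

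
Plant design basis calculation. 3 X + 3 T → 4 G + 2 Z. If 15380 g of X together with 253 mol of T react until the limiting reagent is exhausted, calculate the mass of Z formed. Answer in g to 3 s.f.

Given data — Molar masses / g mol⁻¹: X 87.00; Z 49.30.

5810 g

n(X) = 15380 / 87.00 = 176.8 mol
n(T) = 253.0 mol
n/ν for X = 176.8/3 = 58.93
n/ν for T = 253.0/3 = 84.33
Smallest n/ν is X → limiting reagent.
n(Z) = (2/3) × 176.8 = 117.9 mol
mass = 117.9 × 49.30 = 5812 g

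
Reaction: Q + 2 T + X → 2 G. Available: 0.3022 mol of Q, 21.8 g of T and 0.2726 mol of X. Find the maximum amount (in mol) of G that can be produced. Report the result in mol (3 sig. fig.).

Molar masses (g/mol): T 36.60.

n(Q) = 0.3022 mol
n(T) = 21.80 / 36.60 = 0.5956 mol
n(X) = 0.2726 mol
n/ν → Q: 0.3022, T: 0.2978, X: 0.2726; X is limiting.
n(G) = (2/1) × 0.2726 = 0.5452 mol

0.545 mol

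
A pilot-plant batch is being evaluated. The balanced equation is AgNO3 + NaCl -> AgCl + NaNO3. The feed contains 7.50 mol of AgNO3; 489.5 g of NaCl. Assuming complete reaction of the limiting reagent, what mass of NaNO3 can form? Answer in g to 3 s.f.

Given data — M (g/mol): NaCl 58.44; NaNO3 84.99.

n(AgNO3) = 7.500 mol
n(NaCl) = 489.5 / 58.44 = 8.376 mol
n/ν for AgNO3 = 7.500/1 = 7.500
n/ν for NaCl = 8.376/1 = 8.376
Smallest n/ν is AgNO3 → limiting reagent.
n(NaNO3) = (1/1) × 7.500 = 7.500 mol
mass = 7.500 × 84.99 = 637.4 g

637 g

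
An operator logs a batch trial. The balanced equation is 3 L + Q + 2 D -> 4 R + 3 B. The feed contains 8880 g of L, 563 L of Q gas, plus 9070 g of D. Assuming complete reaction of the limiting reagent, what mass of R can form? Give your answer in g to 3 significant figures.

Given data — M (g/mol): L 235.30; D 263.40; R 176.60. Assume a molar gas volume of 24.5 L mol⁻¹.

8890 g

n(L) = 8880 / 235.30 = 37.74 mol
n(Q) = 563.0 / 24.5 = 22.98 mol
n(D) = 9070 / 263.40 = 34.43 mol
n/ν → L: 12.58, Q: 22.98, D: 17.22; L is limiting.
n(R) = (4/3) × 37.74 = 50.32 mol
mass = 50.32 × 176.60 = 8887 g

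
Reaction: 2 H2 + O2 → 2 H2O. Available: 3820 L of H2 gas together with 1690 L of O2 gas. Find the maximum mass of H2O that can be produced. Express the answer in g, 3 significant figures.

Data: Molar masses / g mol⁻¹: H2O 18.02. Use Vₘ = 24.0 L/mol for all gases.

2540 g

n(H2) = 3820 / 24.0 = 159.2 mol
n(O2) = 1690 / 24.0 = 70.42 mol
n/ν for H2 = 159.2/2 = 79.60
n/ν for O2 = 70.42/1 = 70.42
Smallest n/ν is O2 → limiting reagent.
n(H2O) = (2/1) × 70.42 = 140.8 mol
mass = 140.8 × 18.02 = 2537 g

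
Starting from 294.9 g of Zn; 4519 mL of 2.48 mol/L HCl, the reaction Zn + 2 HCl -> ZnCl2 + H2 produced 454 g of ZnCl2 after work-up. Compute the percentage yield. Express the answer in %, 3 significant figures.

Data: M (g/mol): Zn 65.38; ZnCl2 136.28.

73.9 %

n(Zn) = 294.9 / 65.38 = 4.511 mol
n(HCl) = 2.48 × 4519/1000 = 11.21 mol
n/ν for Zn = 4.511/1 = 4.511
n/ν for HCl = 11.21/2 = 5.605
Smallest n/ν is Zn → limiting reagent.
theoretical n(ZnCl2) = (1/1) × 4.511 = 4.511 mol → 614.8 g
% yield = 454 / 614.8 × 100 = 73.85 %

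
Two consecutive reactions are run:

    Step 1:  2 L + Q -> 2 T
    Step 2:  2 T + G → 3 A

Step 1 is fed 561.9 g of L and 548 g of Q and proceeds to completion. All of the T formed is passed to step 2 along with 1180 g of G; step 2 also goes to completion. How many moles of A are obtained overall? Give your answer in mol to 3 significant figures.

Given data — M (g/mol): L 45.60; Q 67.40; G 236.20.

Step 1:
n(L) = 561.9 / 45.60 = 12.32 mol
n(Q) = 548.0 / 67.40 = 8.131 mol
n/ν for L = 12.32/2 = 6.160
n/ν for Q = 8.131/1 = 8.131
Smallest n/ν is L → limiting reagent.
n(T) produced = (2/2) × 12.32 = 12.32 mol
Step 2:
n(T) available = 12.32 mol
n(G) = 1180 / 236.20 = 4.996 mol
n/ν for T = 12.32/2 = 6.160
n/ν for G = 4.996/1 = 4.996
Smallest n/ν is G → limiting reagent.
n(A) = (3/1) × 4.996 = 14.99 mol

15.0 mol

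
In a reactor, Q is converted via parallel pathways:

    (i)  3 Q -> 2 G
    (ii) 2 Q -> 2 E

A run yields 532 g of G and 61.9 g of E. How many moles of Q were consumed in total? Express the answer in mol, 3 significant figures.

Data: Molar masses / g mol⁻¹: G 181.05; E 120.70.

4.92 mol

n(G) = 532 / 181.05 = 2.938 mol
n(E) = 61.9 / 120.70 = 0.5128 mol
n(Q) via (i) = (3/2)×2.938 = 4.407 mol
n(Q) via (ii) = (2/2)×0.5128 = 0.5128 mol
total n(Q) = 4.407 + 0.5128 = 4.920 mol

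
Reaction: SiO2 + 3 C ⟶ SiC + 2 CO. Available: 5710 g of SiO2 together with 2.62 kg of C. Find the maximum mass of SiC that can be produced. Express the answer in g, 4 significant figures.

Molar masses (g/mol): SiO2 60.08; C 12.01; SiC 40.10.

2916 g

n(SiO2) = 5710 / 60.08 = 95.04 mol
n(C) = 2.620×1000 / 12.01 = 218.2 mol
n/ν for SiO2 = 95.04/1 = 95.04
n/ν for C = 218.2/3 = 72.73
Smallest n/ν is C → limiting reagent.
n(SiC) = (1/3) × 218.2 = 72.73 mol
mass = 72.73 × 40.10 = 2916 g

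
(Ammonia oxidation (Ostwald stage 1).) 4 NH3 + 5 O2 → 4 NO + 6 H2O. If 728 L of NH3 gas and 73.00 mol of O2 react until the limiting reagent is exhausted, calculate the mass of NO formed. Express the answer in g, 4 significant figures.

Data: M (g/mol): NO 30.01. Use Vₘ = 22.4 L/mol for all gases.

975.3 g

n(NH3) = 728.0 / 22.4 = 32.50 mol
n(O2) = 73.00 mol
n/ν → NH3: 8.125, O2: 14.60; NH3 is limiting.
n(NO) = (4/4) × 32.50 = 32.50 mol
mass = 32.50 × 30.01 = 975.3 g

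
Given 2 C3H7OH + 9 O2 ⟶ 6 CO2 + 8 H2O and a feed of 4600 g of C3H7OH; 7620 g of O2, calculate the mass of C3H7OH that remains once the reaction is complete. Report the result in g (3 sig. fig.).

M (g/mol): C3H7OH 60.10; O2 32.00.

1420 g

n(C3H7OH) = 4600 / 60.10 = 76.54 mol
n(O2) = 7620 / 32.00 = 238.1 mol
n/ν for C3H7OH = 76.54/2 = 38.27
n/ν for O2 = 238.1/9 = 26.46
Smallest n/ν is O2 → limiting reagent.
C3H7OH consumed = (2/9) × 238.1 = 52.91 mol
C3H7OH remaining = 76.54 − 52.91 = 23.63 mol
mass = 23.63 × 60.10 = 1420 g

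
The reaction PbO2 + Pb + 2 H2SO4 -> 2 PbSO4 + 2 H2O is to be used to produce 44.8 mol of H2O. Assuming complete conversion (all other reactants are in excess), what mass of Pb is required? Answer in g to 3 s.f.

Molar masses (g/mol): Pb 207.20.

n(H2O) = 44.80 mol
n(Pb) = (1/2) × 44.80 = 22.40 mol
mass = 22.40 × 207.20 = 4641 g

4640 g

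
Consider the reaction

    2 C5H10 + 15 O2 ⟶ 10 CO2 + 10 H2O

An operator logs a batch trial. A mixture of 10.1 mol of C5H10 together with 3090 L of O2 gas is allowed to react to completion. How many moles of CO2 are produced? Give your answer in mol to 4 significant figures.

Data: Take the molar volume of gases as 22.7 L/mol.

50.50 mol

n(C5H10) = 10.10 mol
n(O2) = 3090 / 22.7 = 136.1 mol
n/ν for C5H10 = 10.10/2 = 5.050
n/ν for O2 = 136.1/15 = 9.073
Smallest n/ν is C5H10 → limiting reagent.
n(CO2) = (10/2) × 10.10 = 50.50 mol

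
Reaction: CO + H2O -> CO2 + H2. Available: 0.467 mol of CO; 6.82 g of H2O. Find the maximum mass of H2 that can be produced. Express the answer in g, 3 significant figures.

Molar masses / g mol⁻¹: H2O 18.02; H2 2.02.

0.765 g

n(CO) = 0.4670 mol
n(H2O) = 6.820 / 18.02 = 0.3785 mol
n/ν → CO: 0.4670, H2O: 0.3785; H2O is limiting.
n(H2) = (1/1) × 0.3785 = 0.3785 mol
mass = 0.3785 × 2.02 = 0.7646 g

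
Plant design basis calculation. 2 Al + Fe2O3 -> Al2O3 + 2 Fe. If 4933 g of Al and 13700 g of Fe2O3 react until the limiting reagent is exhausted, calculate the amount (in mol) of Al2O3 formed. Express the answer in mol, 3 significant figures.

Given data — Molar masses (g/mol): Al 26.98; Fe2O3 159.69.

n(Al) = 4933 / 26.98 = 182.8 mol
n(Fe2O3) = 13700 / 159.69 = 85.79 mol
n/ν for Al = 182.8/2 = 91.40
n/ν for Fe2O3 = 85.79/1 = 85.79
Smallest n/ν is Fe2O3 → limiting reagent.
n(Al2O3) = (1/1) × 85.79 = 85.79 mol

85.8 mol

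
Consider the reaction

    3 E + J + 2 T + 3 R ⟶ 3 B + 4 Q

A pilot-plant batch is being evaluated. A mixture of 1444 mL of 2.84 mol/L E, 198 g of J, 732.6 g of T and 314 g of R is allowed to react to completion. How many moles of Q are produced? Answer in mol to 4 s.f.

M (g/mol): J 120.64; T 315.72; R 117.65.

n(E) = 2.84 × 1444/1000 = 4.101 mol
n(J) = 198.0 / 120.64 = 1.641 mol
n(T) = 732.6 / 315.72 = 2.320 mol
n(R) = 314.0 / 117.65 = 2.669 mol
n/ν for E = 4.101/3 = 1.367
n/ν for J = 1.641/1 = 1.641
n/ν for T = 2.320/2 = 1.160
n/ν for R = 2.669/3 = 0.8897
Smallest n/ν is R → limiting reagent.
n(Q) = (4/3) × 2.669 = 3.559 mol

3.559 mol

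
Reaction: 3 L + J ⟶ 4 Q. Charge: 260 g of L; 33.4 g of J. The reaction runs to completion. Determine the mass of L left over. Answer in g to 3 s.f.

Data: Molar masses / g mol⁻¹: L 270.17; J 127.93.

48.4 g

n(L) = 260.0 / 270.17 = 0.9624 mol
n(J) = 33.40 / 127.93 = 0.2611 mol
n/ν for L = 0.9624/3 = 0.3208
n/ν for J = 0.2611/1 = 0.2611
Smallest n/ν is J → limiting reagent.
L consumed = (3/1) × 0.2611 = 0.7833 mol
L remaining = 0.9624 − 0.7833 = 0.1791 mol
mass = 0.1791 × 270.17 = 48.39 g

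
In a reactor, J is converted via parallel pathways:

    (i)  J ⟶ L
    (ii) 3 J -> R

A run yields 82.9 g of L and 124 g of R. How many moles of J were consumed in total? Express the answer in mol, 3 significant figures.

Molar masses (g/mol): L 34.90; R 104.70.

n(L) = 82.9 / 34.90 = 2.375 mol
n(R) = 124 / 104.70 = 1.184 mol
n(J) via (i) = (1/1)×2.375 = 2.375 mol
n(J) via (ii) = (3/1)×1.184 = 3.552 mol
total n(J) = 2.375 + 3.552 = 5.927 mol

5.93 mol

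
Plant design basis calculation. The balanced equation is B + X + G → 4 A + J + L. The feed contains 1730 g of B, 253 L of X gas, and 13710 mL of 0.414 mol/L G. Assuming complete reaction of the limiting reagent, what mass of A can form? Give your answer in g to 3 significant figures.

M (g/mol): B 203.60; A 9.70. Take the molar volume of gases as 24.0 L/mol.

220 g

n(B) = 1730 / 203.60 = 8.497 mol
n(X) = 253.0 / 24.0 = 10.54 mol
n(G) = 0.414 × 13710/1000 = 5.676 mol
n/ν → B: 8.497, X: 10.54, G: 5.676; G is limiting.
n(A) = (4/1) × 5.676 = 22.70 mol
mass = 22.70 × 9.70 = 220.2 g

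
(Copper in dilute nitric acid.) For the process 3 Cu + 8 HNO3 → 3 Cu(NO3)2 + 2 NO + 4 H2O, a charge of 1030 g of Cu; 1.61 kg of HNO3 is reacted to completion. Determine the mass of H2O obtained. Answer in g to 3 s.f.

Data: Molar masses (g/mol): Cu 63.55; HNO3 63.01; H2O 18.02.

n(Cu) = 1030 / 63.55 = 16.21 mol
n(HNO3) = 1.610×1000 / 63.01 = 25.55 mol
n/ν for Cu = 16.21/3 = 5.403
n/ν for HNO3 = 25.55/8 = 3.194
Smallest n/ν is HNO3 → limiting reagent.
n(H2O) = (4/8) × 25.55 = 12.78 mol
mass = 12.78 × 18.02 = 230.3 g

230 g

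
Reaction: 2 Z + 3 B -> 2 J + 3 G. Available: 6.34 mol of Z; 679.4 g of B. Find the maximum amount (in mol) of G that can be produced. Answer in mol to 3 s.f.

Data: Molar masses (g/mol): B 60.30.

n(Z) = 6.340 mol
n(B) = 679.4 / 60.30 = 11.27 mol
n/ν → Z: 3.170, B: 3.757; Z is limiting.
n(G) = (3/2) × 6.340 = 9.510 mol

9.51 mol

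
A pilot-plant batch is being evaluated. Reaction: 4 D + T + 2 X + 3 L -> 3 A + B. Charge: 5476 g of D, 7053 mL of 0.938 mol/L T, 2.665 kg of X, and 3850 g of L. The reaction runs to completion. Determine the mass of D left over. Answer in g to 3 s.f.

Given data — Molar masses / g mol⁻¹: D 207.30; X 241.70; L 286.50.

n(D) = 5476 / 207.30 = 26.42 mol
n(T) = 0.938 × 7053/1000 = 6.616 mol
n(X) = 2.665×1000 / 241.70 = 11.03 mol
n(L) = 3850 / 286.50 = 13.44 mol
n/ν → D: 6.605, T: 6.616, X: 5.515, L: 4.480; L is limiting.
D consumed = (4/3) × 13.44 = 17.92 mol
D remaining = 26.42 − 17.92 = 8.500 mol
mass = 8.500 × 207.30 = 1762 g

1760 g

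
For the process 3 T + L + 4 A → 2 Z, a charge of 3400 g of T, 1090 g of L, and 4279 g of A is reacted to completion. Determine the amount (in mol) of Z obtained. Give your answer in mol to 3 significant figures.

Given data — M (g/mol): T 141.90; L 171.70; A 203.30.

n(T) = 3400 / 141.90 = 23.96 mol
n(L) = 1090 / 171.70 = 6.348 mol
n(A) = 4279 / 203.30 = 21.05 mol
n/ν for T = 23.96/3 = 7.987
n/ν for L = 6.348/1 = 6.348
n/ν for A = 21.05/4 = 5.263
Smallest n/ν is A → limiting reagent.
n(Z) = (2/4) × 21.05 = 10.53 mol

10.5 mol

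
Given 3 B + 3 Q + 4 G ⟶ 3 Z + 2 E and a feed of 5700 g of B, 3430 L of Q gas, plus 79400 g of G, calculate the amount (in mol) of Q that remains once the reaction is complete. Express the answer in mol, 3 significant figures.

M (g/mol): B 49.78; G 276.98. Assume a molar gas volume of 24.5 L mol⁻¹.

n(B) = 5700 / 49.78 = 114.5 mol
n(Q) = 3430 / 24.5 = 140.0 mol
n(G) = 79400 / 276.98 = 286.7 mol
n/ν for B = 114.5/3 = 38.17
n/ν for Q = 140.0/3 = 46.67
n/ν for G = 286.7/4 = 71.68
Smallest n/ν is B → limiting reagent.
Q consumed = (3/3) × 114.5 = 114.5 mol
Q remaining = 140.0 − 114.5 = 25.50 mol

25.5 mol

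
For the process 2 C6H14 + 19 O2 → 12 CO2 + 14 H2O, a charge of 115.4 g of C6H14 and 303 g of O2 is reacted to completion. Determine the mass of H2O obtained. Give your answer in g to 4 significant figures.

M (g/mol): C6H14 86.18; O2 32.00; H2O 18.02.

125.7 g

n(C6H14) = 115.4 / 86.18 = 1.339 mol
n(O2) = 303.0 / 32.00 = 9.469 mol
n/ν for C6H14 = 1.339/2 = 0.6695
n/ν for O2 = 9.469/19 = 0.4984
Smallest n/ν is O2 → limiting reagent.
n(H2O) = (14/19) × 9.469 = 6.977 mol
mass = 6.977 × 18.02 = 125.7 g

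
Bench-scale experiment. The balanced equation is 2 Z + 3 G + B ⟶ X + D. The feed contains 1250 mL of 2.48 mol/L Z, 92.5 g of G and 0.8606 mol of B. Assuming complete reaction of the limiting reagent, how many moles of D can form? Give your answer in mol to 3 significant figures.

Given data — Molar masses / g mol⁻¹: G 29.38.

n(Z) = 2.48 × 1250/1000 = 3.100 mol
n(G) = 92.50 / 29.38 = 3.148 mol
n(B) = 0.8606 mol
n/ν → Z: 1.550, G: 1.049, B: 0.8606; B is limiting.
n(D) = (1/1) × 0.8606 = 0.8606 mol

0.861 mol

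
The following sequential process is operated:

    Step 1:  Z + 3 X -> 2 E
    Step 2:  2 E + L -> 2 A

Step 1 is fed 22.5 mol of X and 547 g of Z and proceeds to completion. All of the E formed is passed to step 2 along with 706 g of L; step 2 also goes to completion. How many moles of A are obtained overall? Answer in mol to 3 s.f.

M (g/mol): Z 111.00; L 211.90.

Step 1:
n(X) = 22.50 mol
n(Z) = 547.0 / 111.00 = 4.928 mol
n/ν for X = 22.50/3 = 7.500
n/ν for Z = 4.928/1 = 4.928
Smallest n/ν is Z → limiting reagent.
n(E) produced = (2/1) × 4.928 = 9.856 mol
Step 2:
n(E) available = 9.856 mol
n(L) = 706.0 / 211.90 = 3.332 mol
n/ν for E = 9.856/2 = 4.928
n/ν for L = 3.332/1 = 3.332
Smallest n/ν is L → limiting reagent.
n(A) = (2/1) × 3.332 = 6.664 mol

6.66 mol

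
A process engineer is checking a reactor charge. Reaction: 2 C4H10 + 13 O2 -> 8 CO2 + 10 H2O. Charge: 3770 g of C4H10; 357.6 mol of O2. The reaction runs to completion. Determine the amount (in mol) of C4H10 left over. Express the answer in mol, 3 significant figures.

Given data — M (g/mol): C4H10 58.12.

9.85 mol

n(C4H10) = 3770 / 58.12 = 64.87 mol
n(O2) = 357.6 mol
n/ν → C4H10: 32.44, O2: 27.51; O2 is limiting.
C4H10 consumed = (2/13) × 357.6 = 55.02 mol
C4H10 remaining = 64.87 − 55.02 = 9.850 mol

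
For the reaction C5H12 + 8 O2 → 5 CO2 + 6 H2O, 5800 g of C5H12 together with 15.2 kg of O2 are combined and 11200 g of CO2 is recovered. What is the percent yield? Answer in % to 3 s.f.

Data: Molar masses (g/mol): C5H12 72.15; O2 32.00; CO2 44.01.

85.7 %

n(C5H12) = 5800 / 72.15 = 80.39 mol
n(O2) = 15.20×1000 / 32.00 = 475.0 mol
n/ν → C5H12: 80.39, O2: 59.38; O2 is limiting.
theoretical n(CO2) = (5/8) × 475.0 = 296.9 mol → 13070 g
% yield = 11200 / 13070 × 100 = 85.69 %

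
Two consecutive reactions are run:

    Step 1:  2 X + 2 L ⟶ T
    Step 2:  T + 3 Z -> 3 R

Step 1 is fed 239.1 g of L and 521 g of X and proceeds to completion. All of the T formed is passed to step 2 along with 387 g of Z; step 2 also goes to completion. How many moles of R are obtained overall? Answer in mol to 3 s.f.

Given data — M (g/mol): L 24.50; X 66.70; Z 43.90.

Step 1:
n(L) = 239.1 / 24.50 = 9.759 mol
n(X) = 521.0 / 66.70 = 7.811 mol
n/ν for L = 9.759/2 = 4.880
n/ν for X = 7.811/2 = 3.906
Smallest n/ν is X → limiting reagent.
n(T) produced = (1/2) × 7.811 = 3.906 mol
Step 2:
n(T) available = 3.906 mol
n(Z) = 387.0 / 43.90 = 8.815 mol
n/ν for T = 3.906/1 = 3.906
n/ν for Z = 8.815/3 = 2.938
Smallest n/ν is Z → limiting reagent.
n(R) = (3/3) × 8.815 = 8.815 mol

8.82 mol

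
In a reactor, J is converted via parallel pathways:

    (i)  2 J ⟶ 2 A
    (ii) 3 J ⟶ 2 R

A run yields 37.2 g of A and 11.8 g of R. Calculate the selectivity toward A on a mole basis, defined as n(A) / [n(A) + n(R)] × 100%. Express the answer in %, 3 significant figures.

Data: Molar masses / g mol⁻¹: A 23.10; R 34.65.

82.5 %

n(A) = 37.2 / 23.10 = 1.610 mol
n(R) = 11.8 / 34.65 = 0.3405 mol
selectivity = 1.610/(1.610+0.3405) × 100 = 82.54 %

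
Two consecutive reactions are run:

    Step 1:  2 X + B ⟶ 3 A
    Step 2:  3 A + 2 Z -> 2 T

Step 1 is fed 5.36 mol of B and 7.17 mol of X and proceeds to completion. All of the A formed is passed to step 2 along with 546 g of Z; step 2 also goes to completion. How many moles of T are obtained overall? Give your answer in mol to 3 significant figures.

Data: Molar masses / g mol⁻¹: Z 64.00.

7.17 mol

Step 1:
n(B) = 5.360 mol
n(X) = 7.170 mol
n/ν for B = 5.360/1 = 5.360
n/ν for X = 7.170/2 = 3.585
Smallest n/ν is X → limiting reagent.
n(A) produced = (3/2) × 7.170 = 10.76 mol
Step 2:
n(A) available = 10.76 mol
n(Z) = 546.0 / 64.00 = 8.531 mol
n/ν for A = 10.76/3 = 3.587
n/ν for Z = 8.531/2 = 4.266
Smallest n/ν is A → limiting reagent.
n(T) = (2/3) × 10.76 = 7.173 mol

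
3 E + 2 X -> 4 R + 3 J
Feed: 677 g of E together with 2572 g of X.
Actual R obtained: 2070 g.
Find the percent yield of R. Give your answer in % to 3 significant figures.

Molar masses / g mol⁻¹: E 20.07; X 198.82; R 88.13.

90.8 %

n(E) = 677.0 / 20.07 = 33.73 mol
n(X) = 2572 / 198.82 = 12.94 mol
n/ν for E = 33.73/3 = 11.24
n/ν for X = 12.94/2 = 6.470
Smallest n/ν is X → limiting reagent.
theoretical n(R) = (4/2) × 12.94 = 25.88 mol → 2281 g
% yield = 2070 / 2281 × 100 = 90.75 %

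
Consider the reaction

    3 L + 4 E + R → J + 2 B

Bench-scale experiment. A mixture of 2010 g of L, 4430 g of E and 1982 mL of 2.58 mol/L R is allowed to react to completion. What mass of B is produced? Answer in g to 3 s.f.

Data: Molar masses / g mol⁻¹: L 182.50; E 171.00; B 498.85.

n(L) = 2010 / 182.50 = 11.01 mol
n(E) = 4430 / 171.00 = 25.91 mol
n(R) = 2.58 × 1982/1000 = 5.114 mol
n/ν for L = 11.01/3 = 3.670
n/ν for E = 25.91/4 = 6.478
n/ν for R = 5.114/1 = 5.114
Smallest n/ν is L → limiting reagent.
n(B) = (2/3) × 11.01 = 7.340 mol
mass = 7.340 × 498.85 = 3662 g

3660 g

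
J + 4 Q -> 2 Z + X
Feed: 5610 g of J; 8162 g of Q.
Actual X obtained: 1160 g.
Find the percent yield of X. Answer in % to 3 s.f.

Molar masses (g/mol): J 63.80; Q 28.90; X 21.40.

n(J) = 5610 / 63.80 = 87.93 mol
n(Q) = 8162 / 28.90 = 282.4 mol
n/ν → J: 87.93, Q: 70.60; Q is limiting.
theoretical n(X) = (1/4) × 282.4 = 70.60 mol → 1511 g
% yield = 1160 / 1511 × 100 = 76.77 %

76.8 %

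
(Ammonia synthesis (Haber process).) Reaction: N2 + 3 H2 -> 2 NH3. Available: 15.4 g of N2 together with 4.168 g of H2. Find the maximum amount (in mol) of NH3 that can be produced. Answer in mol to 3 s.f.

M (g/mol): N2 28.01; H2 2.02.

1.10 mol

n(N2) = 15.40 / 28.01 = 0.5498 mol
n(H2) = 4.168 / 2.02 = 2.063 mol
n/ν → N2: 0.5498, H2: 0.6877; N2 is limiting.
n(NH3) = (2/1) × 0.5498 = 1.100 mol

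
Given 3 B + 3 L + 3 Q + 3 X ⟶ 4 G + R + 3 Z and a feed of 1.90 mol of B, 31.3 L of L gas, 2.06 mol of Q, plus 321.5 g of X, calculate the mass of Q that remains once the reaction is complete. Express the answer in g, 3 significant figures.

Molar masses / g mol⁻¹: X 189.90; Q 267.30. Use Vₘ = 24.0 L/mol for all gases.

202 g

n(B) = 1.900 mol
n(L) = 31.30 / 24.0 = 1.304 mol
n(Q) = 2.060 mol
n(X) = 321.5 / 189.90 = 1.693 mol
n/ν → B: 0.6333, L: 0.4347, Q: 0.6867, X: 0.5643; L is limiting.
Q consumed = (3/3) × 1.304 = 1.304 mol
Q remaining = 2.060 − 1.304 = 0.7560 mol
mass = 0.7560 × 267.30 = 202.1 g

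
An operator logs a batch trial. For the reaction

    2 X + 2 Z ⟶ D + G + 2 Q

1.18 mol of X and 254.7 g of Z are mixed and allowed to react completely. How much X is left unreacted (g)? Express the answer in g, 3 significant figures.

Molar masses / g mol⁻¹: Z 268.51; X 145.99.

n(X) = 1.180 mol
n(Z) = 254.7 / 268.51 = 0.9486 mol
n/ν for X = 1.180/2 = 0.5900
n/ν for Z = 0.9486/2 = 0.4743
Smallest n/ν is Z → limiting reagent.
X consumed = (2/2) × 0.9486 = 0.9486 mol
X remaining = 1.180 − 0.9486 = 0.2314 mol
mass = 0.2314 × 145.99 = 33.78 g

33.8 g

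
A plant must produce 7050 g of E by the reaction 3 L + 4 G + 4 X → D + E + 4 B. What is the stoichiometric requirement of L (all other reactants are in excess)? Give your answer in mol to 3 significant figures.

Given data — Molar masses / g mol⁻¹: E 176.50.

n(E) = 7050 / 176.50 = 39.94 mol
n(L) = (3/1) × 39.94 = 119.8 mol

120 mol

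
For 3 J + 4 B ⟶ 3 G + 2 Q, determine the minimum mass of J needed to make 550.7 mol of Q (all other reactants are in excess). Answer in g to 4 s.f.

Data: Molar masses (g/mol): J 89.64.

n(Q) = 550.7 mol
n(J) = (3/2) × 550.7 = 826.1 mol
mass = 826.1 × 89.64 = 74050 g

74050 g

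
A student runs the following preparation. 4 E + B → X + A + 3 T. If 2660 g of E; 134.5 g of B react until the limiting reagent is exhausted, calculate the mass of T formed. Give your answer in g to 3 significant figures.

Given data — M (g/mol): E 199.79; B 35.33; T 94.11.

940 g

n(E) = 2660 / 199.79 = 13.31 mol
n(B) = 134.5 / 35.33 = 3.807 mol
n/ν for E = 13.31/4 = 3.328
n/ν for B = 3.807/1 = 3.807
Smallest n/ν is E → limiting reagent.
n(T) = (3/4) × 13.31 = 9.983 mol
mass = 9.983 × 94.11 = 939.5 g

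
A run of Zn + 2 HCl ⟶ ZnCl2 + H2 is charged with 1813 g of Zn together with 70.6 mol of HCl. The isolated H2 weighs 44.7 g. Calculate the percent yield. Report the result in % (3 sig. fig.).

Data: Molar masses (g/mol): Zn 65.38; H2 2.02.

79.8 %

n(Zn) = 1813 / 65.38 = 27.73 mol
n(HCl) = 70.60 mol
n/ν for Zn = 27.73/1 = 27.73
n/ν for HCl = 70.60/2 = 35.30
Smallest n/ν is Zn → limiting reagent.
theoretical n(H2) = (1/1) × 27.73 = 27.73 mol → 56.01 g
% yield = 44.7 / 56.01 × 100 = 79.81 %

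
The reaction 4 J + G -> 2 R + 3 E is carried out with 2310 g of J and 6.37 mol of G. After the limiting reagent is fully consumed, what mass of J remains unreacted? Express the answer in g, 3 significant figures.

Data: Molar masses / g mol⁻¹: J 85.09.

142 g

n(J) = 2310 / 85.09 = 27.15 mol
n(G) = 6.370 mol
n/ν for J = 27.15/4 = 6.788
n/ν for G = 6.370/1 = 6.370
Smallest n/ν is G → limiting reagent.
J consumed = (4/1) × 6.370 = 25.48 mol
J remaining = 27.15 − 25.48 = 1.670 mol
mass = 1.670 × 85.09 = 142.1 g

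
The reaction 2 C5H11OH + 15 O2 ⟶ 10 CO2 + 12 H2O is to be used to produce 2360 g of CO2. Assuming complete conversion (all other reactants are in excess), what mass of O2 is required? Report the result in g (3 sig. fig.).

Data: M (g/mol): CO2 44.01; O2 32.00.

n(CO2) = 2360 / 44.01 = 53.62 mol
n(O2) = (15/10) × 53.62 = 80.43 mol
mass = 80.43 × 32.00 = 2574 g

2570 g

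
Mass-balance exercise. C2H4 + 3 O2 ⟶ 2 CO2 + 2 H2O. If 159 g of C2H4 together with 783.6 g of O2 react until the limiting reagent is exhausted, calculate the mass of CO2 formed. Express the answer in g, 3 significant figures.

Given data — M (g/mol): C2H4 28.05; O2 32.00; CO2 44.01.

n(C2H4) = 159.0 / 28.05 = 5.668 mol
n(O2) = 783.6 / 32.00 = 24.49 mol
n/ν for C2H4 = 5.668/1 = 5.668
n/ν for O2 = 24.49/3 = 8.163
Smallest n/ν is C2H4 → limiting reagent.
n(CO2) = (2/1) × 5.668 = 11.34 mol
mass = 11.34 × 44.01 = 499.1 g

499 g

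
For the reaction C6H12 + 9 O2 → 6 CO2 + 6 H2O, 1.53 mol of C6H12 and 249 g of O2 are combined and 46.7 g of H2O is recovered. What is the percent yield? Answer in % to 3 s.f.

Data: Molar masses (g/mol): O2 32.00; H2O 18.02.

50.0 %

n(C6H12) = 1.530 mol
n(O2) = 249.0 / 32.00 = 7.781 mol
n/ν → C6H12: 1.530, O2: 0.8646; O2 is limiting.
theoretical n(H2O) = (6/9) × 7.781 = 5.187 mol → 93.47 g
% yield = 46.7 / 93.47 × 100 = 49.96 %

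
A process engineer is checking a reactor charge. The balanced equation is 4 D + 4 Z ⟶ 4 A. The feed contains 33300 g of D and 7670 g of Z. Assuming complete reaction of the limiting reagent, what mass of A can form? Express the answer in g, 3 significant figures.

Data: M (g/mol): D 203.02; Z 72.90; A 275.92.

n(D) = 33300 / 203.02 = 164.0 mol
n(Z) = 7670 / 72.90 = 105.2 mol
n/ν for D = 164.0/4 = 41.00
n/ν for Z = 105.2/4 = 26.30
Smallest n/ν is Z → limiting reagent.
n(A) = (4/4) × 105.2 = 105.2 mol
mass = 105.2 × 275.92 = 29030 g

29000 g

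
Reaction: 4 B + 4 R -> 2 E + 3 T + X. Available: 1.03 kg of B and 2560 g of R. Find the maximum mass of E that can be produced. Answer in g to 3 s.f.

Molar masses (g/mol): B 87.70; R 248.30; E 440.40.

n(B) = 1.030×1000 / 87.70 = 11.74 mol
n(R) = 2560 / 248.30 = 10.31 mol
n/ν for B = 11.74/4 = 2.935
n/ν for R = 10.31/4 = 2.578
Smallest n/ν is R → limiting reagent.
n(E) = (2/4) × 10.31 = 5.155 mol
mass = 5.155 × 440.40 = 2270 g

2270 g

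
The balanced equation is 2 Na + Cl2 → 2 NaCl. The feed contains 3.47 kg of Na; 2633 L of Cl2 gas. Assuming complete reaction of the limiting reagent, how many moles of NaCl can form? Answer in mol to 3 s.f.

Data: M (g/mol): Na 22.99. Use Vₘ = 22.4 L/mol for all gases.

151 mol

n(Na) = 3.470×1000 / 22.99 = 150.9 mol
n(Cl2) = 2633 / 22.4 = 117.5 mol
n/ν for Na = 150.9/2 = 75.45
n/ν for Cl2 = 117.5/1 = 117.5
Smallest n/ν is Na → limiting reagent.
n(NaCl) = (2/2) × 150.9 = 150.9 mol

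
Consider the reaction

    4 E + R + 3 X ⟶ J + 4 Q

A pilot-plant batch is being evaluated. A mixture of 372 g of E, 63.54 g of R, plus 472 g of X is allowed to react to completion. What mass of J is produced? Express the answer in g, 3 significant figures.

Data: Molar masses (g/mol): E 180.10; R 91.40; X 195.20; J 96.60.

n(E) = 372.0 / 180.10 = 2.066 mol
n(R) = 63.54 / 91.40 = 0.6952 mol
n(X) = 472.0 / 195.20 = 2.418 mol
n/ν → E: 0.5165, R: 0.6952, X: 0.8060; E is limiting.
n(J) = (1/4) × 2.066 = 0.5165 mol
mass = 0.5165 × 96.60 = 49.89 g

49.9 g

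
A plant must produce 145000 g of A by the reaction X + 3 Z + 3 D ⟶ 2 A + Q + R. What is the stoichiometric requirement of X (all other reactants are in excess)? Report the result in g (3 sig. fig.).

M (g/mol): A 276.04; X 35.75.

n(A) = 145000 / 276.04 = 525.3 mol
n(X) = (1/2) × 525.3 = 262.7 mol
mass = 262.7 × 35.75 = 9392 g

9390 g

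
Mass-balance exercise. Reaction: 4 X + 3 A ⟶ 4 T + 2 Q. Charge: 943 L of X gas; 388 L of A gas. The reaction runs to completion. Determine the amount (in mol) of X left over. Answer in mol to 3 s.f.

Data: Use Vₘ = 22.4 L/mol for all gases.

n(X) = 943.0 / 22.4 = 42.10 mol
n(A) = 388.0 / 22.4 = 17.32 mol
n/ν → X: 10.53, A: 5.773; A is limiting.
X consumed = (4/3) × 17.32 = 23.09 mol
X remaining = 42.10 − 23.09 = 19.01 mol

19.0 mol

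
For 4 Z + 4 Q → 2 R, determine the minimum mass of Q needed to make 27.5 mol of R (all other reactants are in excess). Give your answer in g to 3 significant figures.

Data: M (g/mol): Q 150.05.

8250 g

n(R) = 27.50 mol
n(Q) = (4/2) × 27.50 = 55.00 mol
mass = 55.00 × 150.05 = 8253 g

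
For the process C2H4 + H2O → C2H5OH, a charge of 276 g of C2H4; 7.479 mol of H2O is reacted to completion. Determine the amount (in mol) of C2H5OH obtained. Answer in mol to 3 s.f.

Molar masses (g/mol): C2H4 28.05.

n(C2H4) = 276.0 / 28.05 = 9.840 mol
n(H2O) = 7.479 mol
n/ν for C2H4 = 9.840/1 = 9.840
n/ν for H2O = 7.479/1 = 7.479
Smallest n/ν is H2O → limiting reagent.
n(C2H5OH) = (1/1) × 7.479 = 7.479 mol

7.48 mol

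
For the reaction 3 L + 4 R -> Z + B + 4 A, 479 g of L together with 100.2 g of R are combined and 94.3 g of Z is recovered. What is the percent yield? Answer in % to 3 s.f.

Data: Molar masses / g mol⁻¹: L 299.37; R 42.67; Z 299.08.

n(L) = 479.0 / 299.37 = 1.600 mol
n(R) = 100.2 / 42.67 = 2.348 mol
n/ν → L: 0.5333, R: 0.5870; L is limiting.
theoretical n(Z) = (1/3) × 1.600 = 0.5333 mol → 159.5 g
% yield = 94.3 / 159.5 × 100 = 59.12 %

59.1 %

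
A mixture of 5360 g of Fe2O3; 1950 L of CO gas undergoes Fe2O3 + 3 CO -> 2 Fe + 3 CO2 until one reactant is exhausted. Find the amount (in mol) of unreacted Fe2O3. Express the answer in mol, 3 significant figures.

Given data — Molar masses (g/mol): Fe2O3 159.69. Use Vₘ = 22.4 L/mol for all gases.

4.55 mol

n(Fe2O3) = 5360 / 159.69 = 33.57 mol
n(CO) = 1950 / 22.4 = 87.05 mol
n/ν → Fe2O3: 33.57, CO: 29.02; CO is limiting.
Fe2O3 consumed = (1/3) × 87.05 = 29.02 mol
Fe2O3 remaining = 33.57 − 29.02 = 4.550 mol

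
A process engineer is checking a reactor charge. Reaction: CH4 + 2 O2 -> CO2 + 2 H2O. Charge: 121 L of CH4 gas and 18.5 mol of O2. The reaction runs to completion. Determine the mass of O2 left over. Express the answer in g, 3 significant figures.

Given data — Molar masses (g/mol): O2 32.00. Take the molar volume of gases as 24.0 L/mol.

269 g

n(CH4) = 121.0 / 24.0 = 5.042 mol
n(O2) = 18.50 mol
n/ν for CH4 = 5.042/1 = 5.042
n/ν for O2 = 18.50/2 = 9.250
Smallest n/ν is CH4 → limiting reagent.
O2 consumed = (2/1) × 5.042 = 10.08 mol
O2 remaining = 18.50 − 10.08 = 8.420 mol
mass = 8.420 × 32.00 = 269.4 g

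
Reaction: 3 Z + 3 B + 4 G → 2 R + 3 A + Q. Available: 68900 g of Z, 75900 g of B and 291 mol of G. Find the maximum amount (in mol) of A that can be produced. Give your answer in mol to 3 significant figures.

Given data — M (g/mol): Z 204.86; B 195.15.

n(Z) = 68900 / 204.86 = 336.3 mol
n(B) = 75900 / 195.15 = 388.9 mol
n(G) = 291.0 mol
n/ν for Z = 336.3/3 = 112.1
n/ν for B = 388.9/3 = 129.6
n/ν for G = 291.0/4 = 72.75
Smallest n/ν is G → limiting reagent.
n(A) = (3/4) × 291.0 = 218.3 mol

218 mol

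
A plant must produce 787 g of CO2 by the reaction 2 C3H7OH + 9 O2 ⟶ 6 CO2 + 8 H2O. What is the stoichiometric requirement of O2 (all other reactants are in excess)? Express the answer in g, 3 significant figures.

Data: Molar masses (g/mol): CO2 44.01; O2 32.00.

n(CO2) = 787 / 44.01 = 17.88 mol
n(O2) = (9/6) × 17.88 = 26.82 mol
mass = 26.82 × 32.00 = 858.2 g

858 g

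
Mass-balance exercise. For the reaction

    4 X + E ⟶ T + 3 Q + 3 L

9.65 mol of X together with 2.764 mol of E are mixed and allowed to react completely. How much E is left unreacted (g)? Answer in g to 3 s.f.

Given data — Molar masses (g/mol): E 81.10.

n(X) = 9.650 mol
n(E) = 2.764 mol
n/ν → X: 2.413, E: 2.764; X is limiting.
E consumed = (1/4) × 9.650 = 2.413 mol
E remaining = 2.764 − 2.413 = 0.3510 mol
mass = 0.3510 × 81.10 = 28.47 g

28.5 g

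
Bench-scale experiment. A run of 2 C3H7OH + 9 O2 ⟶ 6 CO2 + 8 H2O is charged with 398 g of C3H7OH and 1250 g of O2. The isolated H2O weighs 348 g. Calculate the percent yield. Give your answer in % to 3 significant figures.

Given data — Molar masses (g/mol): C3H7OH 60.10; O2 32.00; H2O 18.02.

n(C3H7OH) = 398.0 / 60.10 = 6.622 mol
n(O2) = 1250 / 32.00 = 39.06 mol
n/ν for C3H7OH = 6.622/2 = 3.311
n/ν for O2 = 39.06/9 = 4.340
Smallest n/ν is C3H7OH → limiting reagent.
theoretical n(H2O) = (8/2) × 6.622 = 26.49 mol → 477.3 g
% yield = 348 / 477.3 × 100 = 72.91 %

72.9 %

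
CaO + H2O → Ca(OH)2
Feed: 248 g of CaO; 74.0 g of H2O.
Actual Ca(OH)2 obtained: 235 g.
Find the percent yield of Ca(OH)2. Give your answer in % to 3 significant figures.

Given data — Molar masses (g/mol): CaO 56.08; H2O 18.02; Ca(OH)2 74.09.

77.2 %

n(CaO) = 248.0 / 56.08 = 4.422 mol
n(H2O) = 74.00 / 18.02 = 4.107 mol
n/ν → CaO: 4.422, H2O: 4.107; H2O is limiting.
theoretical n(Ca(OH)2) = (1/1) × 4.107 = 4.107 mol → 304.3 g
% yield = 235 / 304.3 × 100 = 77.23 %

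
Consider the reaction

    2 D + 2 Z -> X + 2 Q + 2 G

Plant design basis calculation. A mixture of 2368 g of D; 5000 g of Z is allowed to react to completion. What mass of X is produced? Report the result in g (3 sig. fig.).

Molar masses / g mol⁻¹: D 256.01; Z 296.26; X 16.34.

n(D) = 2368 / 256.01 = 9.250 mol
n(Z) = 5000 / 296.26 = 16.88 mol
n/ν for D = 9.250/2 = 4.625
n/ν for Z = 16.88/2 = 8.440
Smallest n/ν is D → limiting reagent.
n(X) = (1/2) × 9.250 = 4.625 mol
mass = 4.625 × 16.34 = 75.57 g

75.6 g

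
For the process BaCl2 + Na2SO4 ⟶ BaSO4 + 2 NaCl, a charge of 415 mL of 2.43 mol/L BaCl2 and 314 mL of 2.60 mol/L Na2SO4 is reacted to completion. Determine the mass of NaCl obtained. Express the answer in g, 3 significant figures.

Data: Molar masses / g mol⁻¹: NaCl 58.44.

95.4 g

n(BaCl2) = 2.43 × 415.0/1000 = 1.008 mol
n(Na2SO4) = 2.60 × 314.0/1000 = 0.8164 mol
n/ν → BaCl2: 1.008, Na2SO4: 0.8164; Na2SO4 is limiting.
n(NaCl) = (2/1) × 0.8164 = 1.633 mol
mass = 1.633 × 58.44 = 95.43 g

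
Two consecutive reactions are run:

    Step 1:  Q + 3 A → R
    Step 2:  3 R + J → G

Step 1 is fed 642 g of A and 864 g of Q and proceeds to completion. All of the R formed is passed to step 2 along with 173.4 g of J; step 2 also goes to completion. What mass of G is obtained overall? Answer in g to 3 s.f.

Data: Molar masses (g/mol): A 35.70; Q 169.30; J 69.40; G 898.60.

Step 1:
n(A) = 642.0 / 35.70 = 17.98 mol
n(Q) = 864.0 / 169.30 = 5.103 mol
n/ν for A = 17.98/3 = 5.993
n/ν for Q = 5.103/1 = 5.103
Smallest n/ν is Q → limiting reagent.
n(R) produced = (1/1) × 5.103 = 5.103 mol
Step 2:
n(R) available = 5.103 mol
n(J) = 173.4 / 69.40 = 2.499 mol
n/ν for R = 5.103/3 = 1.701
n/ν for J = 2.499/1 = 2.499
Smallest n/ν is R → limiting reagent.
n(G) = (1/3) × 5.103 = 1.701 mol
mass = 1.701 × 898.60 = 1529 g

1530 g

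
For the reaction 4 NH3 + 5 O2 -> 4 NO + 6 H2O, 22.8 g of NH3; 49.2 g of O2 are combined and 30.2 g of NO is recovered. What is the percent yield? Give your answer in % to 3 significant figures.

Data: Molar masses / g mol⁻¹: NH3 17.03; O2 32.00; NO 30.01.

81.8 %

n(NH3) = 22.80 / 17.03 = 1.339 mol
n(O2) = 49.20 / 32.00 = 1.538 mol
n/ν for NH3 = 1.339/4 = 0.3348
n/ν for O2 = 1.538/5 = 0.3076
Smallest n/ν is O2 → limiting reagent.
theoretical n(NO) = (4/5) × 1.538 = 1.230 mol → 36.91 g
% yield = 30.2 / 36.91 × 100 = 81.82 %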